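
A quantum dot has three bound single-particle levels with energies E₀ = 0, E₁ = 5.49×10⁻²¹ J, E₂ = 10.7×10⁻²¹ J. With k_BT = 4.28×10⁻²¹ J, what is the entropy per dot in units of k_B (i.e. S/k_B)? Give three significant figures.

0.720

Eᵢ/kT = 0, 1.2827, 2.5000.
Z = Σ e^(−Eᵢ/kT) = e^(−0) + e^(−1.2827) + e^(−2.5000) = 1.0000 + 0.27729 + 0.082085 = 1.3594.
⟨E⟩ = Σ EᵢPᵢ = 1.7659 ×10⁻²¹ J.
S/k_B = ln Z + ⟨E⟩/kT = ln(1.3594) + 1.7659/4.28 = 0.30704 + 0.41259 = 0.720.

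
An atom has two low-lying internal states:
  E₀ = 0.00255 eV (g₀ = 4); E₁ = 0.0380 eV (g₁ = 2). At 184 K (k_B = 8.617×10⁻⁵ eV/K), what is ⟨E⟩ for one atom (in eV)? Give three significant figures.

k_BT = 8.617×10⁻⁵ × 184 K = 0.015855 eV.
Eᵢ/kT = 0.16083, 2.3967.
Z = Σ gᵢe^(−Eᵢ/kT) = 4·e^(−0.16083) + 2·e^(−2.3967) = 3.4057 + 0.18204 = 3.5877.
⟨E⟩ = Σ Eᵢ gᵢe^(−Eᵢ/kT) / Z = (0.00255·3.4057 + 0.0380·0.18204) / 3.5877 = 0.00435 eV.

0.00435 eV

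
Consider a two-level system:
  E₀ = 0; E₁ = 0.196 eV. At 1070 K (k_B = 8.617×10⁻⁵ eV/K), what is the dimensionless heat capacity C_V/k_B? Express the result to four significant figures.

k_BT = 8.617×10⁻⁵ × 1070 K = 0.0922019 eV.
Eᵢ/kT = 0, 2.12577.
Z = Σ e^(−Eᵢ/kT) = e^(−0) + e^(−2.12577) = 1.00000 + 0.119341 = 1.11934.
⟨E⟩ = 0.0208970 eV, ⟨E²⟩ = 0.00409581 eV².
C_V/k_B = (⟨E²⟩ − ⟨E⟩²)/(kT)² = (0.00409581 − 0.000436685)/0.00850119 = 0.4304.

0.4304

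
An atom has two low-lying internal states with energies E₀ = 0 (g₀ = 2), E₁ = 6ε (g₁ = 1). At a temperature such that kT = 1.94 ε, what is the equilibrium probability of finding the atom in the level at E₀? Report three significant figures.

Eᵢ/kT = 0, 3.0928.
Z = Σ gᵢe^(−Eᵢ/kT) = 2·e^(−0) + 1·e^(−3.0928) = 2.0000 + 0.045375 = 2.0454.
P₀ = g₀ e^(−E₀/kT) / Z = 2.0000/2.0454 = 0.978.

0.978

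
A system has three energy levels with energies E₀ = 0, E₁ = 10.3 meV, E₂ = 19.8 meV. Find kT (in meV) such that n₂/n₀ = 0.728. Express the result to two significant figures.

n₂/n₀ = exp[−(E₂−E₀)/kT] = 0.728.
⇒ (E₂−E₀)/kT = ln(1/0.728) = ln(1.374) = 0.3177.
kT = 19.8 meV / 0.3177 = 62 meV.

62 meV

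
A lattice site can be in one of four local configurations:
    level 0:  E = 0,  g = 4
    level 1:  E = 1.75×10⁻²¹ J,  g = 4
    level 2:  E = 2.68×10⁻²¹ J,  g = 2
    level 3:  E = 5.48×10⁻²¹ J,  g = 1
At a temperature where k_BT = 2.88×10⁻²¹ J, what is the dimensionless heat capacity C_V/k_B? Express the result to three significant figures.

0.177

Eᵢ/kT = 0, 0.60764, 0.93056, 1.9028.
Z = Σ gᵢe^(−Eᵢ/kT) = 4·e^(−0) + 4·e^(−0.60764) + 2·e^(−0.93056) + 1·e^(−1.9028) = 4.0000 + 2.1785 + 0.78867 + 0.14915 = 7.1163.
⟨E⟩ = 0.94759, ⟨E²⟩ = 2.3629.
C_V/k_B = (⟨E²⟩ − ⟨E⟩²)/(kT)² = (2.3629 − 0.89793)/8.2944 = 0.177.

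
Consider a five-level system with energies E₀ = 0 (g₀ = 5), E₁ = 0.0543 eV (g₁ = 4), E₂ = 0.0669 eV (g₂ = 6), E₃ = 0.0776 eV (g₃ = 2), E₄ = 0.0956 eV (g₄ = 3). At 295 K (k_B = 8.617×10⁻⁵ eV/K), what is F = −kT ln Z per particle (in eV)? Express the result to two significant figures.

-0.046 eV

k_BT = 8.617×10⁻⁵ × 295 K = 0.02542 eV.
Eᵢ/kT = 0, 2.136, 2.632, 3.053, 3.761.
Z = Σ gᵢe^(−Eᵢ/kT) = 5·e^(−0) + 4·e^(−2.136) + 6·e^(−2.632) + 2·e^(−3.053) + 3·e^(−3.761) = 5.000 + 0.4725 + 0.4316 + 0.09443 + 0.06978 = 6.068.
F = −kT ln Z = −0.02542 × ln(6.068) = −0.02542 × 1.803 = -0.046 eV.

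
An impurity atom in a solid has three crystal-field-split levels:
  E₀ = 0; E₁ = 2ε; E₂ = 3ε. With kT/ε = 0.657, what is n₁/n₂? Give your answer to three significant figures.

n₁/n₂ = exp[−(E₁−E₂)/kT] = exp(−(-1ε)/(0.657ε)) = exp(1.5221) = 4.58.

4.58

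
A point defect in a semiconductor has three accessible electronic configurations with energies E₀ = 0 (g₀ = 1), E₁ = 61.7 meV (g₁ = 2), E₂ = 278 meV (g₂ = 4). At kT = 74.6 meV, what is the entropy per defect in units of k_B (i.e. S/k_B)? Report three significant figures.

Eᵢ/kT = 0, 0.82708, 3.7265.
Z = Σ gᵢe^(−Eᵢ/kT) = 1·e^(−0) + 2·e^(−0.82708) + 4·e^(−3.7265) = 1.0000 + 0.87465 + 0.096308 = 1.9710.
⟨E⟩ = Σ EᵢPᵢ = 40.964 meV.
S/k_B = ln Z + ⟨E⟩/kT = ln(1.9710) + 40.964/74.6 = 0.67854 + 0.54912 = 1.23.

1.23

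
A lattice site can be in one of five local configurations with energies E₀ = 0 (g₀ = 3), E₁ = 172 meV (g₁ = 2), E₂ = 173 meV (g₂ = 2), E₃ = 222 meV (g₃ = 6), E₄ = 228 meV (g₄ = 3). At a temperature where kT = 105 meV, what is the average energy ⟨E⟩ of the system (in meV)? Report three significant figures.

76.9 meV

Eᵢ/kT = 0, 1.6381, 1.6476, 2.1143, 2.1714.
Z = Σ gᵢe^(−Eᵢ/kT) = 3·e^(−0) + 2·e^(−1.6381) + 2·e^(−1.6476) + 6·e^(−2.1143) + 3·e^(−2.1714) = 3.0000 + 0.38870 + 0.38502 + 0.72431 + 0.34205 = 4.8401.
⟨E⟩ = Σ Eᵢ gᵢe^(−Eᵢ/kT) / Z = (0·3.0000 + 172·0.38870 + 173·0.38502 + 222·0.72431 + 228·0.34205) / 4.8401 = 76.9 meV.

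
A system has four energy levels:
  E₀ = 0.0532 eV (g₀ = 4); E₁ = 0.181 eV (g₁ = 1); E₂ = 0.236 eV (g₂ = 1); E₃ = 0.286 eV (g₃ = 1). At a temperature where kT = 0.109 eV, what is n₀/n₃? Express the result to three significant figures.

n₀/n₃ = (g₀/g₃) exp[−(E₀−E₃)/kT] = (4/1) × exp(−(-0.2328 eV)/(0.109 eV)) = (4/1) × exp(2.1358) = 33.9.

33.9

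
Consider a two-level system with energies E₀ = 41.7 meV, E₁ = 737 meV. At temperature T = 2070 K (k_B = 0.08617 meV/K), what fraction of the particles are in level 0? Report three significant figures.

0.980

k_BT = 0.08617 × 2070 K = 178.37 meV.
Eᵢ/kT = 0.23378, 4.1319.
Z = Σ e^(−Eᵢ/kT) = e^(−0.23378) + e^(−4.1319) = 0.79154 + 0.016052 = 0.80759.
P₀ = e^(−E₀/kT) / Z = 0.79154/0.80759 = 0.980.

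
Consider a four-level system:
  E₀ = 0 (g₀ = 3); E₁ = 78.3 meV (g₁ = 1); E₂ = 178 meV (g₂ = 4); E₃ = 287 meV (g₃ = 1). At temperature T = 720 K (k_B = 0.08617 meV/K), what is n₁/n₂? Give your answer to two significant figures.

k_BT = 0.08617 × 720 K = 62.04 meV.
n₁/n₂ = (g₁/g₂) exp[−(E₁−E₂)/kT] = (1/4) × exp(−(-99.7 meV)/(62.04 meV)) = (1/4) × exp(1.607) = 1.2.

1.2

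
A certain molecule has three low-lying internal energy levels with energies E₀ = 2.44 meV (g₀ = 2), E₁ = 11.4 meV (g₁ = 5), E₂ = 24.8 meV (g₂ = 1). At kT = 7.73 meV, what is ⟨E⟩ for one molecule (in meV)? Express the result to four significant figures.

Eᵢ/kT = 0.315653, 1.47477, 3.20828.
Z = Σ gᵢe^(−Eᵢ/kT) = 2·e^(−0.315653) + 5·e^(−1.47477) + 1·e^(−3.20828) = 1.45862 + 1.14416 + 0.0404261 = 2.64321.
⟨E⟩ = Σ Eᵢ gᵢe^(−Eᵢ/kT) / Z = (2.44·1.45862 + 11.4·1.14416 + 24.8·0.0404261) / 2.64321 = 6.660 meV.

6.660 meV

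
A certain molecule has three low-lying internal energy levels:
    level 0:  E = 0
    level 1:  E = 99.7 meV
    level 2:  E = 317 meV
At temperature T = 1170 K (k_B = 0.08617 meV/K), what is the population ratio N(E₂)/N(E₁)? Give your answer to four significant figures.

0.1159

k_BT = 0.08617 × 1170 K = 100.819 meV.
n₂/n₁ = exp[−(E₂−E₁)/kT] = exp(−(217.3 meV)/(100.819 meV)) = exp(-2.15535) = 0.1159.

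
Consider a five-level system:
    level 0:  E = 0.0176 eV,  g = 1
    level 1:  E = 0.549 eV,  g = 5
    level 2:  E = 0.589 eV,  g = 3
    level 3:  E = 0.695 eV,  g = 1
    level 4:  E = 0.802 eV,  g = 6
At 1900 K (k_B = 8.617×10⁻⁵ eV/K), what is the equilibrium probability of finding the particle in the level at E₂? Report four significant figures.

0.06768

k_BT = 8.617×10⁻⁵ × 1900 K = 0.163723 eV.
Eᵢ/kT = 0.107499, 3.35322, 3.59754, 4.24497, 4.89852.
Z = Σ gᵢe^(−Eᵢ/kT) = 1·e^(−0.107499) + 5·e^(−3.35322) + 3·e^(−3.59754) + 1·e^(−4.24497) + 6·e^(−4.89852) = 0.898077 + 0.174858 + 0.0821731 + 0.0143362 + 0.0447457 = 1.21419.
P₂ = g₂ e^(−E₂/kT) / Z = 0.0821731/1.21419 = 0.06768.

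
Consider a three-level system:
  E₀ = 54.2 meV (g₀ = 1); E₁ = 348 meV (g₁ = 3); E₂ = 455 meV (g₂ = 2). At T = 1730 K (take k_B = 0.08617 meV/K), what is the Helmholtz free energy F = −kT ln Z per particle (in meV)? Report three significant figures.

k_BT = 0.08617 × 1730 K = 149.07 meV.
Eᵢ/kT = 0.36359, 2.3345, 3.0523.
Z = Σ gᵢe^(−Eᵢ/kT) = 1·e^(−0.36359) + 3·e^(−2.3345) + 2·e^(−3.0523) = 0.69518 + 0.29058 + 0.094500 = 1.0803.
F = −kT ln Z = −149.07 × ln(1.0803) = −149.07 × 0.077239 = -11.5 meV.

-11.5 meV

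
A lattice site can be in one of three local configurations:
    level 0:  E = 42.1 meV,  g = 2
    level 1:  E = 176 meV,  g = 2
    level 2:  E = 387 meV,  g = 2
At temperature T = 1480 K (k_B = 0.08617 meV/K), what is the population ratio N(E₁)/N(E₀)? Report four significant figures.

k_BT = 0.08617 × 1480 K = 127.532 meV.
n₁/n₀ = (g₁/g₀) exp[−(E₁−E₀)/kT] = (2/2) × exp(−(133.9 meV)/(127.532 meV)) = (2/2) × exp(-1.04993) = 0.3500.

0.3500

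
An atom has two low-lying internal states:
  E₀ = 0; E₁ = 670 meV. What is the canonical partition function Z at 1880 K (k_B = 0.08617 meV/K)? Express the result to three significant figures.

k_BT = 0.08617 × 1880 K = 162.00 meV.
Eᵢ/kT = 0, 4.1358.
Z = Σ e^(−Eᵢ/kT) = e^(−0) + e^(−4.1358) = 1.0000 + 0.015990 = 1.0160.

Z = 1.02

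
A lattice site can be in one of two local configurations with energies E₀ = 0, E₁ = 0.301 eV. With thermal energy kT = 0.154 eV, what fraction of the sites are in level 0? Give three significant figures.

Eᵢ/kT = 0, 1.9545.
Z = Σ e^(−Eᵢ/kT) = e^(−0) + e^(−1.9545) = 1.0000 + 0.14164 = 1.1416.
P₀ = e^(−E₀/kT) / Z = 1.0000/1.1416 = 0.876.

0.876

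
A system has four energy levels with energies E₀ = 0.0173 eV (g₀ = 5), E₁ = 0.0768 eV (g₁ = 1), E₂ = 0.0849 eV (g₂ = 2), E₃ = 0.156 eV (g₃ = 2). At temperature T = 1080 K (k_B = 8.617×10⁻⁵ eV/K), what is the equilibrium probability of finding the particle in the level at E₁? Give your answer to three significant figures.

k_BT = 8.617×10⁻⁵ × 1080 K = 0.093064 eV.
Eᵢ/kT = 0.18589, 0.82524, 0.91228, 1.6763.
Z = Σ gᵢe^(−Eᵢ/kT) = 5·e^(−0.18589) + 1·e^(−0.82524) + 2·e^(−0.91228) + 2·e^(−1.6763) = 4.1518 + 0.43813 + 0.80322 + 0.37413 = 5.7673.
P₁ = g₁ e^(−E₁/kT) / Z = 0.43813/5.7673 = 0.0760.

0.0760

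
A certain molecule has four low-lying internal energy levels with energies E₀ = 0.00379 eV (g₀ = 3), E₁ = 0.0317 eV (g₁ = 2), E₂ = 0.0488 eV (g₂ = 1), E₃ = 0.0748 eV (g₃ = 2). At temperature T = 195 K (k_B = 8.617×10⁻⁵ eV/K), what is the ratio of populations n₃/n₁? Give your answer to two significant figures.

0.077

k_BT = 8.617×10⁻⁵ × 195 K = 0.01680 eV.
n₃/n₁ = (g₃/g₁) exp[−(E₃−E₁)/kT] = (2/2) × exp(−(0.0431 eV)/(0.01680 eV)) = (2/2) × exp(-2.565) = 0.077.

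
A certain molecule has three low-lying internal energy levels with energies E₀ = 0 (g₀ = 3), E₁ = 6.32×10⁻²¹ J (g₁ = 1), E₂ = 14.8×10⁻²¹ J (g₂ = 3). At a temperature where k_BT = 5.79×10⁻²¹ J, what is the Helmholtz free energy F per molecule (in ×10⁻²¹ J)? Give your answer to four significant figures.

-7.366 ×10⁻²¹ J

Eᵢ/kT = 0, 1.09154, 2.55613.
Z = Σ gᵢe^(−Eᵢ/kT) = 3·e^(−0) + 1·e^(−1.09154) + 3·e^(−2.55613) = 3.00000 + 0.335699 + 0.232813 = 3.56851.
F = −kT ln Z = −5.79 × ln(3.56851) = −5.79 × 1.27215 = -7.366 ×10⁻²¹ J.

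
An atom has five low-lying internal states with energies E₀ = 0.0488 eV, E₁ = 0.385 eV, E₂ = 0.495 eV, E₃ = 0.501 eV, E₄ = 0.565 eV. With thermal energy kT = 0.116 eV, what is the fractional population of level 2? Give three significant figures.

Eᵢ/kT = 0.42069, 3.3190, 4.2672, 4.3190, 4.8707.
Z = Σ e^(−Eᵢ/kT) = e^(−0.42069) + e^(−3.3190) + e^(−4.2672) + e^(−4.3190) + e^(−4.8707) = 0.65659 + 0.036189 + 0.014021 + 0.013313 + 0.0076680 = 0.72778.
P₂ = e^(−E₂/kT) / Z = 0.014021/0.72778 = 0.0193.

0.0193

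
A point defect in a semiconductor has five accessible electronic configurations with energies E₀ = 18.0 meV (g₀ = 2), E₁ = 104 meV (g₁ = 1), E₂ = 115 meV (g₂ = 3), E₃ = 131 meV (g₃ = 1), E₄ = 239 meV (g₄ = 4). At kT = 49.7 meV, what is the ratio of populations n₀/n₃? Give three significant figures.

n₀/n₃ = (g₀/g₃) exp[−(E₀−E₃)/kT] = (2/1) × exp(−(-113.0 meV)/(49.7 meV)) = (2/1) × exp(2.2736) = 19.4.

19.4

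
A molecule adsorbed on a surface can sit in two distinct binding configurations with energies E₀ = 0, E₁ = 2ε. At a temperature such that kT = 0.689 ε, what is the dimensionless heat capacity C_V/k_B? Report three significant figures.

0.415

Eᵢ/kT = 0, 2.9028.
Z = Σ e^(−Eᵢ/kT) = e^(−0) + e^(−2.9028) = 1.0000 + 0.054869 = 1.0549.
⟨E⟩ = 0.10403 ε, ⟨E²⟩ = 0.20805 ε².
C_V/k_B = (⟨E²⟩ − ⟨E⟩²)/(kT)² = (0.20805 − 0.010822)/0.47472 = 0.415.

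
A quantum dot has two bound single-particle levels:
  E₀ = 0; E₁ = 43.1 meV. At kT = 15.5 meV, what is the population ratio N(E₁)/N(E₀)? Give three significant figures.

0.0620

n₁/n₀ = exp[−(E₁−E₀)/kT] = exp(−(43.1 meV)/(15.5 meV)) = exp(-2.7806) = 0.0620.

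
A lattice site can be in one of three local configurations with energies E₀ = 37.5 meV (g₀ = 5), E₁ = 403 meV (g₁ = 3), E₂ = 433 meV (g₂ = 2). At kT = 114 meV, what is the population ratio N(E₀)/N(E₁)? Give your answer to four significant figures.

41.14

n₀/n₁ = (g₀/g₁) exp[−(E₀−E₁)/kT] = (5/3) × exp(−(-365.5 meV)/(114 meV)) = (5/3) × exp(3.20614) = 41.14.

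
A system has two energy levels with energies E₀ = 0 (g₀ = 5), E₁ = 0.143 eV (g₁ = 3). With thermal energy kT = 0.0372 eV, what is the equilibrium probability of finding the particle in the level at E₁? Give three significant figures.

Eᵢ/kT = 0, 3.8441.
Z = Σ gᵢe^(−Eᵢ/kT) = 5·e^(−0) + 3·e^(−3.8441) = 5.0000 + 0.064217 = 5.0642.
P₁ = g₁ e^(−E₁/kT) / Z = 0.064217/5.0642 = 0.0127.

0.0127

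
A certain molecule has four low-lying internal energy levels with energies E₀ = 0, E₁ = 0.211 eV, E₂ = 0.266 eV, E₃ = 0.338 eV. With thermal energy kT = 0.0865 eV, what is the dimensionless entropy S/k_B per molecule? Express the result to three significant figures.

0.518

Eᵢ/kT = 0, 2.4393, 3.0751, 3.9075.
Z = Σ e^(−Eᵢ/kT) = e^(−0) + e^(−2.4393) + e^(−3.0751) + e^(−3.9075) = 1.0000 + 0.087222 + 0.046185 + 0.020091 = 1.1535.
⟨E⟩ = Σ EᵢPᵢ = 0.032492 eV.
S/k_B = ln Z + ⟨E⟩/kT = ln(1.1535) + 0.032492/0.0865 = 0.14280 + 0.37563 = 0.518.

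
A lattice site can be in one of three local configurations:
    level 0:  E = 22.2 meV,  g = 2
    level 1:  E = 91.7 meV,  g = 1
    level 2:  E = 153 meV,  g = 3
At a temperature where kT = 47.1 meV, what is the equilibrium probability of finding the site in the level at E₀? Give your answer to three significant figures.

0.828

Eᵢ/kT = 0.47134, 1.9469, 3.2484.
Z = Σ gᵢe^(−Eᵢ/kT) = 2·e^(−0.47134) + 1·e^(−1.9469) + 3·e^(−3.2484) = 1.2483 + 0.14272 + 0.11651 = 1.5075.
P₀ = g₀ e^(−E₀/kT) / Z = 1.2483/1.5075 = 0.828.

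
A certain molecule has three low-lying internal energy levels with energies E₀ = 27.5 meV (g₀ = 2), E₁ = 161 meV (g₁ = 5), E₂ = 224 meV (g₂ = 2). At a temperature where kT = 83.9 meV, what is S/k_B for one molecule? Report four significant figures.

1.811

Eᵢ/kT = 0.327771, 1.91895, 2.66985.
Z = Σ gᵢe^(−Eᵢ/kT) = 2·e^(−0.327771) + 5·e^(−1.91895) + 2·e^(−2.66985) = 1.44106 + 0.733805 + 0.138525 = 2.31339.
⟨E⟩ = Σ EᵢPᵢ = 81.6124 meV.
S/k_B = ln Z + ⟨E⟩/kT = ln(2.31339) + 81.6124/83.9 = 0.838714 + 0.972734 = 1.811.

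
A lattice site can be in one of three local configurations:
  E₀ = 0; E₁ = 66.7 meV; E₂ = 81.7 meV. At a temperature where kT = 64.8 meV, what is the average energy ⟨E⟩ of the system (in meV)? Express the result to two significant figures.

Eᵢ/kT = 0, 1.029, 1.261.
Z = Σ e^(−Eᵢ/kT) = e^(−0) + e^(−1.029) + e^(−1.261) = 1.000 + 0.3574 + 0.2834 = 1.641.
⟨E⟩ = Σ Eᵢ e^(−Eᵢ/kT) / Z = (0·1.000 + 66.7·0.3574 + 81.7·0.2834) / 1.641 = 29 meV.

29 meV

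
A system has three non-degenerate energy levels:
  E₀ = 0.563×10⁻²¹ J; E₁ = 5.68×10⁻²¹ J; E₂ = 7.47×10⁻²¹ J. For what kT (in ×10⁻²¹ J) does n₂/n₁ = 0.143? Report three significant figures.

0.920 ×10⁻²¹ J

n₂/n₁ = exp[−(E₂−E₁)/kT] = 0.143.
⇒ (E₂−E₁)/kT = ln(1/0.143) = ln(6.9930) = 1.9449.
kT = 1.79 ×10⁻²¹ J / 1.9449 = 0.920 ×10⁻²¹ J.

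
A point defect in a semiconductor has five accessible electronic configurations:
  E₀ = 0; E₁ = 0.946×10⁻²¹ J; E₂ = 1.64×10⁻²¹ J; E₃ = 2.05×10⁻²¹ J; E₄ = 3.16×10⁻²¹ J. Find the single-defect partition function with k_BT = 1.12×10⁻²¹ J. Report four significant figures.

Z = 1.881

Eᵢ/kT = 0, 0.844643, 1.46429, 1.83036, 2.82143.
Z = Σ e^(−Eᵢ/kT) = e^(−0) + e^(−0.844643) + e^(−1.46429) + e^(−1.83036) + e^(−2.82143) = 1.00000 + 0.429711 + 0.231242 + 0.160356 + 0.0595208 = 1.88083.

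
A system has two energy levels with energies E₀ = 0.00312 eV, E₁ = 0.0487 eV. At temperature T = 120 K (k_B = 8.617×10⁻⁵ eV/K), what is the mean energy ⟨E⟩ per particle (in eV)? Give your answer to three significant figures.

k_BT = 8.617×10⁻⁵ × 120 K = 0.010340 eV.
Eᵢ/kT = 0.30174, 4.7099.
Z = Σ e^(−Eᵢ/kT) = e^(−0.30174) + e^(−4.7099) = 0.73953 + 0.0090057 = 0.74854.
⟨E⟩ = Σ Eᵢ e^(−Eᵢ/kT) / Z = (0.00312·0.73953 + 0.0487·0.0090057) / 0.74854 = 0.00367 eV.

0.00367 eV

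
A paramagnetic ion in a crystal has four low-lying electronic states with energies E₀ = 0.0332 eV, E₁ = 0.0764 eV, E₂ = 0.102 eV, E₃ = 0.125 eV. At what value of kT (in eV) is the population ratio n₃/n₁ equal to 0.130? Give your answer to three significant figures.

n₃/n₁ = exp[−(E₃−E₁)/kT] = 0.130.
⇒ (E₃−E₁)/kT = ln(1/0.130) = ln(7.6923) = 2.0402.
kT = 0.0486 eV / 2.0402 = 0.0238 eV.

0.0238 eV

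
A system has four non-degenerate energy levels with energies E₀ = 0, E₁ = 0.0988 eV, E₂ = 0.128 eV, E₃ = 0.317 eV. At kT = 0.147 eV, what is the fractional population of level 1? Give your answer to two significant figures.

Eᵢ/kT = 0, 0.6721, 0.8707, 2.156.
Z = Σ e^(−Eᵢ/kT) = e^(−0) + e^(−0.6721) + e^(−0.8707) + e^(−2.156) = 1.000 + 0.5106 + 0.4187 + 0.1158 = 2.045.
P₁ = e^(−E₁/kT) / Z = 0.5106/2.045 = 0.25.

0.25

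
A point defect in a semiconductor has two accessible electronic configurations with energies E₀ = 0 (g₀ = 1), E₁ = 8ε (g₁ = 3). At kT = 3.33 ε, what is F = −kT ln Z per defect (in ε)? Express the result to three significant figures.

Eᵢ/kT = 0, 2.4024.
Z = Σ gᵢe^(−Eᵢ/kT) = 1·e^(−0) + 3·e^(−2.4024) = 1.0000 + 0.27150 = 1.2715.
F = −kT ln Z = −3.33 × ln(1.2715) = −3.33 × 0.24020 = -0.800 ε.

-0.800 ε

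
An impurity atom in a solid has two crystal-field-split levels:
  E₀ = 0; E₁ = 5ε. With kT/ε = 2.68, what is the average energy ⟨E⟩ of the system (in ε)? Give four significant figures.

Eᵢ/kT = 0, 1.86567.
Z = Σ e^(−Eᵢ/kT) = e^(−0) + e^(−1.86567) = 1.00000 + 0.154792 = 1.15479.
⟨E⟩ = Σ Eᵢ e^(−Eᵢ/kT) / Z = (0·1.00000 + 5·0.154792) / 1.15479 = 0.6702 ε.

0.6702 ε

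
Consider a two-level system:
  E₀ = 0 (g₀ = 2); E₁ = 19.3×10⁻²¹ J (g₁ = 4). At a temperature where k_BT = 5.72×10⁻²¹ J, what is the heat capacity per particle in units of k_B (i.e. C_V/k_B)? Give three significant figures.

0.683

Eᵢ/kT = 0, 3.3741.
Z = Σ gᵢe^(−Eᵢ/kT) = 2·e^(−0) + 4·e^(−3.3741) = 2.0000 + 0.13700 = 2.1370.
⟨E⟩ = 1.2373, ⟨E²⟩ = 23.880.
C_V/k_B = (⟨E²⟩ − ⟨E⟩²)/(kT)² = (23.880 − 1.5309)/32.718 = 0.683.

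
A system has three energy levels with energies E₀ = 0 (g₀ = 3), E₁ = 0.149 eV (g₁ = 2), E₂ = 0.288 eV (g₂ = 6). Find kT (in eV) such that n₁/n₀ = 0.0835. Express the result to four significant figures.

n₁/n₀ = (g₁/g₀) exp[−(E₁−E₀)/kT] = 0.0835.
⇒ (E₁−E₀)/kT = ln((2/3)/0.0835) = ln(7.98403) = 2.07744.
kT = 0.149 eV / 2.07744 = 0.07172 eV.

0.07172 eV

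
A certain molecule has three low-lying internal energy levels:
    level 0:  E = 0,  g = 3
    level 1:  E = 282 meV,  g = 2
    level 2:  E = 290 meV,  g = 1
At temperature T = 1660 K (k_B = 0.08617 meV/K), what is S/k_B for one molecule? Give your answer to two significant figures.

k_BT = 0.08617 × 1660 K = 143.0 meV.
Eᵢ/kT = 0, 1.972, 2.028.
Z = Σ gᵢe^(−Eᵢ/kT) = 3·e^(−0) + 2·e^(−1.972) + 1·e^(−2.028) = 3.000 + 0.2784 + 0.1316 = 3.410.
⟨E⟩ = Σ EᵢPᵢ = 34.21 meV.
S/k_B = ln Z + ⟨E⟩/kT = ln(3.410) + 34.21/143.0 = 1.227 + 0.2392 = 1.5.

1.5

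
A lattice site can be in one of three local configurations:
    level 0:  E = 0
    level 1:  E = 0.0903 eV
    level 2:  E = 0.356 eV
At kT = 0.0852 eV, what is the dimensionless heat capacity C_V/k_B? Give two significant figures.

Eᵢ/kT = 0, 1.060, 4.178.
Z = Σ e^(−Eᵢ/kT) = e^(−0) + e^(−1.060) + e^(−4.178) = 1.000 + 0.3465 + 0.01533 = 1.362.
⟨E⟩ = 0.02698 eV, ⟨E²⟩ = 0.003501 eV².
C_V/k_B = (⟨E²⟩ − ⟨E⟩²)/(kT)² = (0.003501 − 0.0007279)/0.007259 = 0.38.

0.38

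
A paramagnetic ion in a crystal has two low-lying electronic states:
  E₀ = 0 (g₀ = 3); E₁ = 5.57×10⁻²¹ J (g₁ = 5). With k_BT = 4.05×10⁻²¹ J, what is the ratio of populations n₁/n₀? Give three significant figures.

0.421

n₁/n₀ = (g₁/g₀) exp[−(E₁−E₀)/kT] = (5/3) × exp(−(5.57 ×10⁻²¹ J)/(4.05 ×10⁻²¹ J)) = (5/3) × exp(-1.3753) = 0.421.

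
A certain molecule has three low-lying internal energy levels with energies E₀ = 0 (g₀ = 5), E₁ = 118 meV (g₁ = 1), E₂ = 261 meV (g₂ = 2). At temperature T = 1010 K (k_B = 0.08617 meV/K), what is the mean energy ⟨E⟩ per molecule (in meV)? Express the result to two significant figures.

11 meV

k_BT = 0.08617 × 1010 K = 87.03 meV.
Eᵢ/kT = 0, 1.356, 2.999.
Z = Σ gᵢe^(−Eᵢ/kT) = 5·e^(−0) + 1·e^(−1.356) + 2·e^(−2.999) = 5.000 + 0.2577 + 0.09967 = 5.357.
⟨E⟩ = Σ Eᵢ gᵢe^(−Eᵢ/kT) / Z = (0·5.000 + 118·0.2577 + 261·0.09967) / 5.357 = 11 meV.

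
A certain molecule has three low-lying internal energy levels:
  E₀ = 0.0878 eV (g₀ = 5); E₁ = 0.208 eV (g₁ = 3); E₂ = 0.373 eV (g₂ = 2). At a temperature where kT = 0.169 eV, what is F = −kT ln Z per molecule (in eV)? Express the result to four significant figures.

Eᵢ/kT = 0.519527, 1.23077, 2.20710.
Z = Σ gᵢe^(−Eᵢ/kT) = 5·e^(−0.519527) + 3·e^(−1.23077) + 2·e^(−2.20710) = 2.97401 + 0.876203 + 0.220038 = 4.07025.
F = −kT ln Z = −0.169 × ln(4.07025) = −0.169 × 1.40370 = -0.2372 eV.

-0.2372 eV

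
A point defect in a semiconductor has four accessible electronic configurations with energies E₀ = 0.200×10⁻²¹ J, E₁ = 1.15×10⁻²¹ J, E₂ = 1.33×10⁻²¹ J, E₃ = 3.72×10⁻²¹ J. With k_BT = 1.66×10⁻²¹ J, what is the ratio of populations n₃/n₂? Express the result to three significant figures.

n₃/n₂ = exp[−(E₃−E₂)/kT] = exp(−(2.39 ×10⁻²¹ J)/(1.66 ×10⁻²¹ J)) = exp(-1.4398) = 0.237.

0.237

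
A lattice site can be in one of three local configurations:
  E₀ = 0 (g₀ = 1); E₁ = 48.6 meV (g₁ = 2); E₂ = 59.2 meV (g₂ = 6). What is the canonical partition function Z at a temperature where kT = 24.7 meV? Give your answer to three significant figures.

Z = 1.83

Eᵢ/kT = 0, 1.9676, 2.3968.
Z = Σ gᵢe^(−Eᵢ/kT) = 1·e^(−0) + 2·e^(−1.9676) + 6·e^(−2.3968) = 1.0000 + 0.27958 + 0.54605 = 1.8256.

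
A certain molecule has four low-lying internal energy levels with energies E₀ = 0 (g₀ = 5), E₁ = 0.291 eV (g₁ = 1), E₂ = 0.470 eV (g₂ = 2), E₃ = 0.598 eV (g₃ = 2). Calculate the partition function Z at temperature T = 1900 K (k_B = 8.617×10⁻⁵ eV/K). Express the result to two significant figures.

Z = 5.3

k_BT = 8.617×10⁻⁵ × 1900 K = 0.1637 eV.
Eᵢ/kT = 0, 1.778, 2.871, 3.653.
Z = Σ gᵢe^(−Eᵢ/kT) = 5·e^(−0) + 1·e^(−1.778) + 2·e^(−2.871) + 2·e^(−3.653) = 5.000 + 0.1690 + 0.1133 + 0.05183 = 5.334.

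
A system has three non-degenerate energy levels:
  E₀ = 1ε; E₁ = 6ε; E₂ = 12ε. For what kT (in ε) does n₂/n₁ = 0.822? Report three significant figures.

n₂/n₁ = exp[−(E₂−E₁)/kT] = 0.822.
⇒ (E₂−E₁)/kT = ln(1/0.822) = ln(1.2165) = 0.19598.
kT = 6ε / 0.19598 = 30.6 ε.

30.6 ε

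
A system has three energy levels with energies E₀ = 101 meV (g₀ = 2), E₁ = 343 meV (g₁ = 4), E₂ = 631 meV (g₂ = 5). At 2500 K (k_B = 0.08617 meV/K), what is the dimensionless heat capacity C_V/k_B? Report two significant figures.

k_BT = 0.08617 × 2500 K = 215.4 meV.
Eᵢ/kT = 0.4689, 1.592, 2.929.
Z = Σ gᵢe^(−Eᵢ/kT) = 2·e^(−0.4689) + 4·e^(−1.592) + 5·e^(−2.929) = 1.251 + 0.8141 + 0.2673 = 2.332.
⟨E⟩ = 246.2 meV, ⟨E²⟩ = 92180 meV².
C_V/k_B = (⟨E²⟩ − ⟨E⟩²)/(kT)² = (92180 − 60610)/46400 = 0.68.

0.68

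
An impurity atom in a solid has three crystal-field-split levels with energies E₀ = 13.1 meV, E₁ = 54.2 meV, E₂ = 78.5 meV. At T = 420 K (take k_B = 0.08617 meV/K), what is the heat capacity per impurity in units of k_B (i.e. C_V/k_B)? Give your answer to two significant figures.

k_BT = 0.08617 × 420 K = 36.19 meV.
Eᵢ/kT = 0.3620, 1.498, 2.169.
Z = Σ e^(−Eᵢ/kT) = e^(−0.3620) + e^(−1.498) + e^(−2.169) = 0.6963 + 0.2236 + 0.1143 = 1.034.
⟨E⟩ = 29.22 meV, ⟨E²⟩ = 1432 meV².
C_V/k_B = (⟨E²⟩ − ⟨E⟩²)/(kT)² = (1432 − 853.8)/1310 = 0.44.

0.44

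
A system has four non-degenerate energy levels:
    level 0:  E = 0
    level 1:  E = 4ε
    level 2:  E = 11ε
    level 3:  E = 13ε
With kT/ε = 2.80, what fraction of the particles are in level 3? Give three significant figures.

Eᵢ/kT = 0, 1.4286, 3.9286, 4.6429.
Z = Σ e^(−Eᵢ/kT) = e^(−0) + e^(−1.4286) + e^(−3.9286) + e^(−4.6429) = 1.0000 + 0.23964 + 0.019671 + 0.0096297 = 1.2689.
P₃ = e^(−E₃/kT) / Z = 0.0096297/1.2689 = 0.00759.

0.00759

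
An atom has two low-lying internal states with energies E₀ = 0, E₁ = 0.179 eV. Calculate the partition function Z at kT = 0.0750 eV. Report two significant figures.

Eᵢ/kT = 0, 2.387.
Z = Σ e^(−Eᵢ/kT) = e^(−0) + e^(−2.387) = 1.000 + 0.09190 = 1.092.

Z = 1.1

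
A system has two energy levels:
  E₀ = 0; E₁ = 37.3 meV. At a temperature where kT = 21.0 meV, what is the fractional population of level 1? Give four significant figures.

Eᵢ/kT = 0, 1.77619.
Z = Σ e^(−Eᵢ/kT) = e^(−0) + e^(−1.77619) = 1.00000 + 0.169282 = 1.16928.
P₁ = e^(−E₁/kT) / Z = 0.169282/1.16928 = 0.1448.

0.1448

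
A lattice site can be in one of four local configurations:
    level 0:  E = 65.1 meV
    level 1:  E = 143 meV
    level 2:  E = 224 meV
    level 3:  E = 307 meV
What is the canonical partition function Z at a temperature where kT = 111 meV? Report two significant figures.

Z = 1.0

Eᵢ/kT = 0.5865, 1.288, 2.018, 2.766.
Z = Σ e^(−Eᵢ/kT) = e^(−0.5865) + e^(−1.288) + e^(−2.018) + e^(−2.766) = 0.5563 + 0.2758 + 0.1329 + 0.06291 = 1.028.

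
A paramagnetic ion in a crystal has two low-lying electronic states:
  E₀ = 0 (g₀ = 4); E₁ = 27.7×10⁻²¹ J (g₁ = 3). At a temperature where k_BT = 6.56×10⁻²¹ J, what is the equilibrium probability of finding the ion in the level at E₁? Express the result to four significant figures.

0.01088

Eᵢ/kT = 0, 4.22256.
Z = Σ gᵢe^(−Eᵢ/kT) = 4·e^(−0) + 3·e^(−4.22256) = 4.00000 + 0.0439832 = 4.04398.
P₁ = g₁ e^(−E₁/kT) / Z = 0.0439832/4.04398 = 0.01088.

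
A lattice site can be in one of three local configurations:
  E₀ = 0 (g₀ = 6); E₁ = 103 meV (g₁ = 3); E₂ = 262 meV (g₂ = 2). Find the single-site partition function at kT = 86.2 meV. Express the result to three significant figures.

Eᵢ/kT = 0, 1.1949, 3.0394.
Z = Σ gᵢe^(−Eᵢ/kT) = 6·e^(−0) + 3·e^(−1.1949) + 2·e^(−3.0394) = 6.0000 + 0.90820 + 0.095727 = 7.0039.

Z = 7.00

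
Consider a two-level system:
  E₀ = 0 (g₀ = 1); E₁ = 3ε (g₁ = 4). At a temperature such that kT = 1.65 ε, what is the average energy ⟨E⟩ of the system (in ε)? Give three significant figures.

1.18 ε

Eᵢ/kT = 0, 1.8182.
Z = Σ gᵢe^(−Eᵢ/kT) = 1·e^(−0) + 4·e^(−1.8182) = 1.0000 + 0.64927 = 1.6493.
⟨E⟩ = Σ Eᵢ gᵢe^(−Eᵢ/kT) / Z = (0·1.0000 + 3·0.64927) / 1.6493 = 1.18 ε.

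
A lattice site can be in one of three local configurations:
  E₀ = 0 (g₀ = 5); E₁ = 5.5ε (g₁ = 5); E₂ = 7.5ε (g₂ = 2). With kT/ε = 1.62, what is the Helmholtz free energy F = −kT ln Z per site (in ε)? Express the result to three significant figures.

Eᵢ/kT = 0, 3.3951, 4.6296.
Z = Σ gᵢe^(−Eᵢ/kT) = 5·e^(−0) + 5·e^(−3.3951) + 2·e^(−4.6296) = 5.0000 + 0.16769 + 0.019517 = 5.1872.
F = −kT ln Z = −1.62 × ln(5.1872) = −1.62 × 1.6462 = -2.67 ε.

-2.67 ε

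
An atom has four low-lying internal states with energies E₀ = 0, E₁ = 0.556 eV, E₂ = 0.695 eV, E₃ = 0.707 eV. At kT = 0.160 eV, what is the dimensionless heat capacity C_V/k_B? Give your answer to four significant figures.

0.7666

Eᵢ/kT = 0, 3.47500, 4.34375, 4.41875.
Z = Σ e^(−Eᵢ/kT) = e^(−0) + e^(−3.47500) + e^(−4.34375) + e^(−4.41875) = 1.00000 + 0.0309618 + 0.0129877 + 0.0120493 = 1.05600.
⟨E⟩ = 0.0329167 eV, ⟨E²⟩ = 0.0207080 eV².
C_V/k_B = (⟨E²⟩ − ⟨E⟩²)/(kT)² = (0.0207080 − 0.00108351)/0.0256000 = 0.7666.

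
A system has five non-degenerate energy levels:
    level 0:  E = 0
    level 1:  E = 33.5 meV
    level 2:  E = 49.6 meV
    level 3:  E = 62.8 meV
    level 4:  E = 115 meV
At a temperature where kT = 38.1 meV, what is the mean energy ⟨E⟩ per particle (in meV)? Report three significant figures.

Eᵢ/kT = 0, 0.87927, 1.3018, 1.6483, 3.0184.
Z = Σ e^(−Eᵢ/kT) = e^(−0) + e^(−0.87927) + e^(−1.3018) + e^(−1.6483) + e^(−3.0184) = 1.0000 + 0.41509 + 0.27204 + 0.19238 + 0.048879 = 1.9284.
⟨E⟩ = Σ Eᵢ e^(−Eᵢ/kT) / Z = (0·1.0000 + 33.5·0.41509 + 49.6·0.27204 + 62.8·0.19238 + 115·0.048879) / 1.9284 = 23.4 meV.

23.4 meV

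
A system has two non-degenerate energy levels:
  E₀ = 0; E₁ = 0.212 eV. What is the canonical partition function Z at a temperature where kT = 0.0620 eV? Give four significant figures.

Z = 1.033

Eᵢ/kT = 0, 3.41935.
Z = Σ e^(−Eᵢ/kT) = e^(−0) + e^(−3.41935) = 1.00000 + 0.0327337 = 1.03273.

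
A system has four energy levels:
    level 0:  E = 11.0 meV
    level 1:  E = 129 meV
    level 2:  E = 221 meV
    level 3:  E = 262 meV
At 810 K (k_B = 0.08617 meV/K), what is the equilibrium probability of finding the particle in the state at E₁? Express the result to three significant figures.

0.146

k_BT = 0.08617 × 810 K = 69.798 meV.
Eᵢ/kT = 0.15760, 1.8482, 3.1663, 3.7537.
Z = Σ e^(−Eᵢ/kT) = e^(−0.15760) + e^(−1.8482) + e^(−3.1663) + e^(−3.7537) = 0.85419 + 0.15752 + 0.042159 + 0.023431 = 1.0773.
P₁ = e^(−E₁/kT) / Z = 0.15752/1.0773 = 0.146.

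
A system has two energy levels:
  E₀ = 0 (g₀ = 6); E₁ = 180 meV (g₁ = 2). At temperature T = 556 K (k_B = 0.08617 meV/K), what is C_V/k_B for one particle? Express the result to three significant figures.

k_BT = 0.08617 × 556 K = 47.911 meV.
Eᵢ/kT = 0, 3.7570.
Z = Σ gᵢe^(−Eᵢ/kT) = 6·e^(−0) + 2·e^(−3.7570) = 6.0000 + 0.046707 = 6.0467.
⟨E⟩ = 1.3904 meV, ⟨E²⟩ = 250.27 meV².
C_V/k_B = (⟨E²⟩ − ⟨E⟩²)/(kT)² = (250.27 − 1.9332)/2295.5 = 0.108.

0.108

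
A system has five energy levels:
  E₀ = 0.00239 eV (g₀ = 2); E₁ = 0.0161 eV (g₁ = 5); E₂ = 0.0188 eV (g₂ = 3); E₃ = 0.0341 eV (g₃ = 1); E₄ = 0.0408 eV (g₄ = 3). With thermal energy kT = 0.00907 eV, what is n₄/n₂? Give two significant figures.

0.088

n₄/n₂ = (g₄/g₂) exp[−(E₄−E₂)/kT] = (3/3) × exp(−(0.0220 eV)/(0.00907 eV)) = (3/3) × exp(-2.426) = 0.088.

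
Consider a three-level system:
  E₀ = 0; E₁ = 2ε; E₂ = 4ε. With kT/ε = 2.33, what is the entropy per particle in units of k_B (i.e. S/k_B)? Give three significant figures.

0.891

Eᵢ/kT = 0, 0.85837, 1.7167.
Z = Σ e^(−Eᵢ/kT) = e^(−0) + e^(−0.85837) + e^(−1.7167) = 1.0000 + 0.42385 + 0.17966 = 1.6035.
⟨E⟩ = Σ EᵢPᵢ = 0.97683 ε.
S/k_B = ln Z + ⟨E⟩/kT = ln(1.6035) + 0.97683/2.33 = 0.47219 + 0.41924 = 0.891.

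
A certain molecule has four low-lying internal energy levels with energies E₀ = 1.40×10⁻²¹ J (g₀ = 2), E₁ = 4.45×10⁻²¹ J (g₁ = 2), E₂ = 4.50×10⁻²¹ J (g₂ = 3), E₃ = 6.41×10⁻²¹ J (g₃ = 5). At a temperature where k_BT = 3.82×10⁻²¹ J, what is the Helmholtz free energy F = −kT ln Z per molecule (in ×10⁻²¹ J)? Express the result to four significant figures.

-5.167 ×10⁻²¹ J

Eᵢ/kT = 0.366492, 1.16492, 1.17801, 1.67801.
Z = Σ gᵢe^(−Eᵢ/kT) = 2·e^(−0.366492) + 2·e^(−1.16492) + 3·e^(−1.17801) + 5·e^(−1.67801) = 1.38632 + 0.623895 + 0.923672 + 0.933726 = 3.86761.
F = −kT ln Z = −3.82 × ln(3.86761) = −3.82 × 1.35264 = -5.167 ×10⁻²¹ J.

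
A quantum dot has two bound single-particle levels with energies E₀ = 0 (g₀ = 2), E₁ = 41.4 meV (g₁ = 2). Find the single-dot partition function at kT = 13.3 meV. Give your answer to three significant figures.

Z = 2.09

Eᵢ/kT = 0, 3.1128.
Z = Σ gᵢe^(−Eᵢ/kT) = 2·e^(−0) + 2·e^(−3.1128) = 2.0000 + 0.088952 = 2.0890.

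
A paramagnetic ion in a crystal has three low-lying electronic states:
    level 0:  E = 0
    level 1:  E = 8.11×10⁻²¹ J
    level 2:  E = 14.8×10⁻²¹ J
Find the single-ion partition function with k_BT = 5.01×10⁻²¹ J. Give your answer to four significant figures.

Z = 1.250

Eᵢ/kT = 0, 1.61876, 2.95409.
Z = Σ e^(−Eᵢ/kT) = e^(−0) + e^(−1.61876) + e^(−2.95409) = 1.00000 + 0.198144 + 0.0521261 = 1.25027.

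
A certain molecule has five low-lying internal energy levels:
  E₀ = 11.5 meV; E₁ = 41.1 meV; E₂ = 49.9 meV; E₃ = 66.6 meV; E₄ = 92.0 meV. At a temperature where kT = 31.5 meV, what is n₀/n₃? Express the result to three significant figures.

5.75

n₀/n₃ = exp[−(E₀−E₃)/kT] = exp(−(-55.1 meV)/(31.5 meV)) = exp(1.7492) = 5.75.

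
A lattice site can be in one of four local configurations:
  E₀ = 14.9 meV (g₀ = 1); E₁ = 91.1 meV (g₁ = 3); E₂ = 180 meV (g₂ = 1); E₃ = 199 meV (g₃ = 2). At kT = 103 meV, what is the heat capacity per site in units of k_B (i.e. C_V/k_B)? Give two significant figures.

Eᵢ/kT = 0.1447, 0.8845, 1.748, 1.932.
Z = Σ gᵢe^(−Eᵢ/kT) = 1·e^(−0.1447) + 3·e^(−0.8845) + 1·e^(−1.748) + 2·e^(−1.932) = 0.8653 + 1.239 + 0.1741 + 0.2897 = 2.568.
⟨E⟩ = 83.63 meV, ⟨E²⟩ = 10740 meV².
C_V/k_B = (⟨E²⟩ − ⟨E⟩²)/(kT)² = (10740 − 6994)/10610 = 0.35.

0.35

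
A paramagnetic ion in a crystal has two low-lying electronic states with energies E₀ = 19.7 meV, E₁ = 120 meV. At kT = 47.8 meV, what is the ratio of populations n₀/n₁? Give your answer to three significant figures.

n₀/n₁ = exp[−(E₀−E₁)/kT] = exp(−(-100.3 meV)/(47.8 meV)) = exp(2.0983) = 8.15.

8.15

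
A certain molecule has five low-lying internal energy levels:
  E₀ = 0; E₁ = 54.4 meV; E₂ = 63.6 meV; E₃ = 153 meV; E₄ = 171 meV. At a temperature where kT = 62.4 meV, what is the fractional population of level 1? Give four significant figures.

0.2167

Eᵢ/kT = 0, 0.871795, 1.01923, 2.45192, 2.74038.
Z = Σ e^(−Eᵢ/kT) = e^(−0) + e^(−0.871795) + e^(−1.01923) + e^(−2.45192) + e^(−2.74038) = 1.00000 + 0.418200 + 0.360873 + 0.0861281 + 0.0645458 = 1.92975.
P₁ = e^(−E₁/kT) / Z = 0.418200/1.92975 = 0.2167.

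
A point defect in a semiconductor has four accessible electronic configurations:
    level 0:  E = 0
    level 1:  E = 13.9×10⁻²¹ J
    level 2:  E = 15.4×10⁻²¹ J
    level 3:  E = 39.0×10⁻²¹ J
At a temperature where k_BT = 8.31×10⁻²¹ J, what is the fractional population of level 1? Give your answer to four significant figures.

Eᵢ/kT = 0, 1.67268, 1.85319, 4.69314.
Z = Σ e^(−Eᵢ/kT) = e^(−0) + e^(−1.67268) + e^(−1.85319) + e^(−4.69314) = 1.00000 + 0.187743 + 0.156736 + 0.00915789 = 1.35364.
P₁ = e^(−E₁/kT) / Z = 0.187743/1.35364 = 0.1387.

0.1387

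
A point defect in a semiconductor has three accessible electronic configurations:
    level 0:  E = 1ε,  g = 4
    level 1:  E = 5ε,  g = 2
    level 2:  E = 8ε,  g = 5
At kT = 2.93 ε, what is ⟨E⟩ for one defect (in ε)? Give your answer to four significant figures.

Eᵢ/kT = 0.341297, 1.70648, 2.73038.
Z = Σ gᵢe^(−Eᵢ/kT) = 4·e^(−0.341297) + 2·e^(−1.70648) + 5·e^(−2.73038) = 2.84339 + 0.363007 + 0.325973 = 3.53237.
⟨E⟩ = Σ Eᵢ gᵢe^(−Eᵢ/kT) / Z = (1·2.84339 + 5·0.363007 + 8·0.325973) / 3.53237 = 2.057 ε.

2.057 ε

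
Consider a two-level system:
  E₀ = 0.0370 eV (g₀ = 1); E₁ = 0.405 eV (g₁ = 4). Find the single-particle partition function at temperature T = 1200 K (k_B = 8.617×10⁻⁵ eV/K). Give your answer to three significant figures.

Z = 0.779

k_BT = 8.617×10⁻⁵ × 1200 K = 0.10340 eV.
Eᵢ/kT = 0.35783, 3.9168.
Z = Σ gᵢe^(−Eᵢ/kT) = 1·e^(−0.35783) + 4·e^(−3.9168) = 0.69919 + 0.079619 = 0.77881.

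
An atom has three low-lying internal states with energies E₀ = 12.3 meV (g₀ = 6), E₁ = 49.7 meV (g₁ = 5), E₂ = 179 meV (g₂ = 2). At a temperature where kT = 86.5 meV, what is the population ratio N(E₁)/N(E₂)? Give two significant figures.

11

n₁/n₂ = (g₁/g₂) exp[−(E₁−E₂)/kT] = (5/2) × exp(−(-129.3 meV)/(86.5 meV)) = (5/2) × exp(1.495) = 11.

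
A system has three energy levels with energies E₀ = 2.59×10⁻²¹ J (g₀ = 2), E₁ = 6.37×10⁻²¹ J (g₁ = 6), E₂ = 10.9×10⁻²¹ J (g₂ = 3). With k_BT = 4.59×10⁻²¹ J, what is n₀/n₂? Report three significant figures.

4.08

n₀/n₂ = (g₀/g₂) exp[−(E₀−E₂)/kT] = (2/3) × exp(−(-8.31 ×10⁻²¹ J)/(4.59 ×10⁻²¹ J)) = (2/3) × exp(1.8105) = 4.08.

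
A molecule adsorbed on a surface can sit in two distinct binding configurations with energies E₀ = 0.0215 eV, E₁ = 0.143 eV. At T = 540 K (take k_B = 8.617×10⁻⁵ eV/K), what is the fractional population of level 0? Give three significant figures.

0.932

k_BT = 8.617×10⁻⁵ × 540 K = 0.046532 eV.
Eᵢ/kT = 0.46205, 3.0732.
Z = Σ e^(−Eᵢ/kT) = e^(−0.46205) + e^(−3.0732) = 0.62999 + 0.046273 = 0.67626.
P₀ = e^(−E₀/kT) / Z = 0.62999/0.67626 = 0.932.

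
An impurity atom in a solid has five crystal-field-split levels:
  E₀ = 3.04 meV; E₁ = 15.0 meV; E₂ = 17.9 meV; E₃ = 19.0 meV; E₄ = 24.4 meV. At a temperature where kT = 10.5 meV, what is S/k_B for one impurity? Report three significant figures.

Eᵢ/kT = 0.28952, 1.4286, 1.7048, 1.8095, 2.3238.
Z = Σ e^(−Eᵢ/kT) = e^(−0.28952) + e^(−1.4286) + e^(−1.7048) + e^(−1.8095) + e^(−2.3238) = 0.74862 + 0.23964 + 0.18181 + 0.16374 + 0.097901 = 1.4317.
⟨E⟩ = Σ EᵢPᵢ = 10.215 meV.
S/k_B = ln Z + ⟨E⟩/kT = ln(1.4317) + 10.215/10.5 = 0.35886 + 0.97286 = 1.33.

1.33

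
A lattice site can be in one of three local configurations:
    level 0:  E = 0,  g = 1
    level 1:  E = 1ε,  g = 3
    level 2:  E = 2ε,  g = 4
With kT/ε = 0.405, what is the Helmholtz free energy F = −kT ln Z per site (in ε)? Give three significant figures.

Eᵢ/kT = 0, 2.4691, 4.9383.
Z = Σ gᵢe^(−Eᵢ/kT) = 1·e^(−0) + 3·e^(−2.4691) + 4·e^(−4.9383) = 1.0000 + 0.25398 + 0.028667 = 1.2826.
F = −kT ln Z = −0.405 × ln(1.2826) = −0.405 × 0.24889 = -0.101 ε.

-0.101 ε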